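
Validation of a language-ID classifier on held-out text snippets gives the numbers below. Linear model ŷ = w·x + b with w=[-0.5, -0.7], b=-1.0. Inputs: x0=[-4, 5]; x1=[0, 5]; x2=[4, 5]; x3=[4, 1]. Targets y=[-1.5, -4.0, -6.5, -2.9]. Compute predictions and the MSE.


ŷ0 = (-0.5)·(-4) + (-0.7)·(5) - 1.0 = -2.5
ŷ1 = (-0.5)·(0) + (-0.7)·(5) - 1.0 = -4.5
ŷ2 = (-0.5)·(4) + (-0.7)·(5) - 1.0 = -6.5
ŷ3 = (-0.5)·(4) + (-0.7)·(1) - 1.0 = -3.7
errors² = [1.0, 0.25, 0.0, 0.64]
MSE = 1.8900/4 = 0.4725

0.4725


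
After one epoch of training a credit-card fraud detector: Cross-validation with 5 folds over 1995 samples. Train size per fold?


Fold size = 1995/5 = 399
Training per fold = 1995 - 399 = 1596

1596


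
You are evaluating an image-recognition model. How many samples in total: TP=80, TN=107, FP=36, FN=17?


Total = TP + TN + FP + FN
= 80 + 107 + 36 + 17
= 240
(Predicted positive: 116, predicted negative: 124)

240


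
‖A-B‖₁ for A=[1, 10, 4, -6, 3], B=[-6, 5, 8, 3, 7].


d = |1+ 6| + |10-5| + |4-8| + |-6-3| + |3-7|
  = 7 + 5 + 4 + 9 + 4
  = 29

29


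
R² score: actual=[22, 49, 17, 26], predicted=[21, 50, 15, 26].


ȳ = 28.5
SS_res = Σ(y-ŷ)² = 6
SS_tot = Σ(y-ȳ)² = 601
R² = 1 - SS_res/SS_tot = 1 - 0.01 = 0.99

0.99


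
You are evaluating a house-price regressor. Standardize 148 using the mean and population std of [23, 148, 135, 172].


μ = 119.5, σ = 57.2735
z = (148 - 119.5)/57.2735 = 0.4976

0.4976


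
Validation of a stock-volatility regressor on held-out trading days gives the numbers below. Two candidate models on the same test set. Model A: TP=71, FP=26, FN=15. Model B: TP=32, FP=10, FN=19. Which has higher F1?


Model A: P=71/97=0.732, R=71/86=0.8256, F1=2PR/(P+R)=2TP/(2TP+FP+FN)=142/183=0.776
Model B: P=32/42=0.7619, R=32/51=0.6275, F1=2PR/(P+R)=2TP/(2TP+FP+FN)=64/93=0.6882
0.776 > 0.6882 → Model A

Model A


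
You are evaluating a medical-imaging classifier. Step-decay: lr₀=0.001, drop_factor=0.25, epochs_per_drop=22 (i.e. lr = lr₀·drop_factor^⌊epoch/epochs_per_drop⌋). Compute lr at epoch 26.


n_drops = ⌊26/22⌋ = 1
lr = 0.001·0.25^1 = 0.001·0.25 = 0.00025

0.00025


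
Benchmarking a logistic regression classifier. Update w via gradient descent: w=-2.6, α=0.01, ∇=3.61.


w_new = w - α·∇
= -2.6 - 0.01·3.61
= -2.6 - 0.0361
= -2.6361

-2.6361


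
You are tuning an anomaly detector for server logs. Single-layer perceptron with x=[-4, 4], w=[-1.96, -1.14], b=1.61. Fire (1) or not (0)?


z = (-4)·(-1.96) + (4)·(-1.14) + 1.61
  = 4.89
step(z) = 1 (z≥0)

1


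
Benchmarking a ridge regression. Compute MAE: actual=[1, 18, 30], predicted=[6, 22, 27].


Absolute errors: |1-6|=5, |18-22|=4, |30-27|=3
Sum = 12
MAE = 12/3 = 4

4


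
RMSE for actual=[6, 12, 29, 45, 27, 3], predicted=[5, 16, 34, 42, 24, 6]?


MSE = 69/6 = 11.5
RMSE = √(69/6) = 3.3912

3.3912


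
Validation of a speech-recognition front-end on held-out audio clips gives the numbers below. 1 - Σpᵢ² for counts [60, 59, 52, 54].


Probabilities: [60/225, 59/225, 52/225, 54/225] ≈ [0.2667, 0.2622, 0.2311, 0.24]
Σpᵢ² = (3600 + 3481 + 2704 + 2916)/225² = 12701/50625
Gini = 1 - Σpᵢ² = 1 - 12701/50625 = 0.7491

0.7491


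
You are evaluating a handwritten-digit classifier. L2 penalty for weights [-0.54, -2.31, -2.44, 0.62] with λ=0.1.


‖w‖₂² = (-0.54)² + (-2.31)² + (-2.44)² + (0.62)²
     = 0.2916 + 5.3361 + 5.9536 + 0.3844
     = 11.9657
λ·‖w‖₂² = 0.1·11.9657 = 1.19657

1.19657


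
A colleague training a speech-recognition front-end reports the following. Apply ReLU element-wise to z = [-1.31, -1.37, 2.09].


ReLU(-1.31) = max(0, -1.31) = 0.0
ReLU(-1.37) = max(0, -1.37) = 0.0
ReLU(2.09) = max(0, 2.09) = 2.09
result = [0.0, 0.0, 2.09]

[0.0, 0.0, 2.09]


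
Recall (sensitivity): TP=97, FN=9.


Recall = TP/(TP+FN)
= 97/(97+9)
= 97/106 = 91.51%

91.51%


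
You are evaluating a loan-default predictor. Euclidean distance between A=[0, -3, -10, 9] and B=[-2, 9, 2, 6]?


d = √((0+ 2)² + (-3-9)² + (-10-2)² + (9-6)²)
  = √(4 + 144 + 144 + 9)
  = √301 = 17.3494

17.3494


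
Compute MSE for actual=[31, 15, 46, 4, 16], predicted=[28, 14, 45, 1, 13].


Squared errors: (31-28)²=9, (15-14)²=1, (46-45)²=1, (4-1)²=9, (16-13)²=9
Sum = 29
MSE = 29/5 = 29/5

29/5


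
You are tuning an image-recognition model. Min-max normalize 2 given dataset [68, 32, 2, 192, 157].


min=2, max=192
(2-2)/(192-2) = 0/190 = 0.0

0.0


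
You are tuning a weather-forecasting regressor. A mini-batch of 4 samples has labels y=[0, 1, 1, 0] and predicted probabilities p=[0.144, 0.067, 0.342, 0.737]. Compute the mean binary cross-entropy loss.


L[0] = -ln(1-0.144) = -ln(0.856) = 0.1555
L[1] = -ln(0.067) = 2.7031
L[2] = -ln(0.342) = 1.0729
L[3] = -ln(1-0.737) = -ln(0.263) = 1.3356
mean = (0.1555 + 2.7031 + 1.0729 + 1.3356)/4 = 1.3168

1.3168


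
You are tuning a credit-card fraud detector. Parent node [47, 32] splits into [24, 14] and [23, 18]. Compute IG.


Parent = [47, 32], H_parent = 0.9738
H_left = 0.9495 (n=38), H_right = 0.9892 (n=41)
H_children = (38/79)·0.9495 + (41/79)·0.9892 = 0.9701
IG = 0.9738 - 0.9701 = 0.0037

0.0037


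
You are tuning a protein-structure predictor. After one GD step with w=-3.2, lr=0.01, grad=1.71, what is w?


w_new = w - α·∇
= -3.2 - 0.01·1.71
= -3.2 - 0.0171
= -3.2171

-3.2171


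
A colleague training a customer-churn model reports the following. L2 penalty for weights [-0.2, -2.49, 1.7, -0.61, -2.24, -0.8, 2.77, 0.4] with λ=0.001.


‖w‖₂² = (-0.2)² + (-2.49)² + (1.7)² + (-0.61)² + (-2.24)² + (-0.8)² + (2.77)² + (0.4)²
     = 0.04 + 6.2001 + 2.89 + 0.3721 + 5.0176 + 0.64 + 7.6729 + 0.16
     = 22.9927
λ·‖w‖₂² = 0.001·22.9927 = 0.022993

0.022993


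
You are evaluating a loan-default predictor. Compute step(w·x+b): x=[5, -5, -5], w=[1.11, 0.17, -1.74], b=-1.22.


z = (5)·(1.11) + (-5)·(0.17) + (-5)·(-1.74) - 1.22
  = 12.18
step(z) = 1 (z≥0)

1


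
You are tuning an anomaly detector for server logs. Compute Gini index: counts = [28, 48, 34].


Probabilities: [28/110, 48/110, 34/110] ≈ [0.2545, 0.4364, 0.3091]
Σpᵢ² = (784 + 2304 + 1156)/110² = 4244/12100
Gini = 1 - Σpᵢ² = 1 - 4244/12100 = 0.6493

0.6493


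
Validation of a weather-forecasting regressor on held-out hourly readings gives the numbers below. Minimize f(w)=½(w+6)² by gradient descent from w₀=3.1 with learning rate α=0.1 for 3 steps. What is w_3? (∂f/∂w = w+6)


step 1: grad = 3.1+6 = 9.1; w = 3.1 - 0.1·(9.1) = 2.19
step 2: grad = 2.19+6 = 8.19; w = 2.19 - 0.1·(8.19) = 1.371
step 3: grad = 1.371+6 = 7.371; w = 1.371 - 0.1·(7.371) = 0.6339

0.6339


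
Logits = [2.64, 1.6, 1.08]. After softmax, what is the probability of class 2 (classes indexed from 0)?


Exponentials: e^2.64=14.0132, e^1.6=4.953, e^1.08=2.9447
Sum = 21.9109
Softmax = [0.6396, 0.2261, 0.1344]
p[2] = 2.9447/21.9109 = 0.1344

0.1344


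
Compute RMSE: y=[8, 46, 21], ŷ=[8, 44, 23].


MSE = 8/3 = 2.6667
RMSE = √(8/3) = 1.633

1.633


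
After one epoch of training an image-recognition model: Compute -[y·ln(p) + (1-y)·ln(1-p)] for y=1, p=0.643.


BCE = -[y·ln(p) + (1-y)·ln(1-p)]
= -1·ln(0.643) - 0
= -ln(0.643) = 0.4416

0.4416


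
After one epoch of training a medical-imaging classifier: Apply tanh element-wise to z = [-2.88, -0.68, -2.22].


tanh(-2.88) = -0.9937
tanh(-0.68) = -0.5915
tanh(-2.22) = -0.9767
result = [-0.9937, -0.5915, -0.9767]

[-0.9937, -0.5915, -0.9767]


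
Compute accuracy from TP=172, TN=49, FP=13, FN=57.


Accuracy = (TP+TN)/(TP+TN+FP+FN)
= (172+49)/(291)
= 221/291 = 75.95%

75.95%


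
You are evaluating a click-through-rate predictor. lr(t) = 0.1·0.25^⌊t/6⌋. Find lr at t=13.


n_drops = ⌊13/6⌋ = 2
lr = 0.1·0.25^2 = 0.1·0.0625 = 0.00625

0.00625


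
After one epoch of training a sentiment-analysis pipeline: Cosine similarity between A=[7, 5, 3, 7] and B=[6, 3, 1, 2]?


A·B = 7·6 + 5·3 + 3·1 + 7·2 = 74
‖A‖ = √132 = 11.4891, ‖B‖ = √50 = 7.0711
cos = 74/(√132·√50) = 74/√6600 = 0.9109

0.9109


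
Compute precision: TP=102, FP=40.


Precision = TP/(TP+FP)
= 102/(102+40)
= 102/142 = 71.83%

71.83%


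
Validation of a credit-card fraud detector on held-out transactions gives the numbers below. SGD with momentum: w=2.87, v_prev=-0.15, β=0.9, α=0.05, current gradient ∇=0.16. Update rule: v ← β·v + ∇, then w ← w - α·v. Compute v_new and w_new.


v_new = 0.9·-0.15 + 0.16 = -0.135 + 0.16 = 0.025
w_new = 2.87 - 0.05·0.025 = 2.87 - 0.00125 = 2.86875

v_new=0.025, w_new=2.86875


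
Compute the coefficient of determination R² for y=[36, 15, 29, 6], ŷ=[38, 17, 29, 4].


ȳ = 21.5
SS_res = Σ(y-ŷ)² = 12
SS_tot = Σ(y-ȳ)² = 549
R² = 1 - SS_res/SS_tot = 1 - 0.0219 = 0.9781

0.9781


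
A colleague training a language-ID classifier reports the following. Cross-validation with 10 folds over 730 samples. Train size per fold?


Fold size = 730/10 = 73
Training per fold = 730 - 73 = 657

657


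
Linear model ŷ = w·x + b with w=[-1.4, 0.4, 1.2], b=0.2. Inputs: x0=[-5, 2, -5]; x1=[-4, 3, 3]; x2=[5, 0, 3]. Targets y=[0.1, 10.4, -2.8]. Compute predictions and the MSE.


ŷ0 = (-1.4)·(-5) + (0.4)·(2) + (1.2)·(-5) + 0.2 = 2.0
ŷ1 = (-1.4)·(-4) + (0.4)·(3) + (1.2)·(3) + 0.2 = 10.6
ŷ2 = (-1.4)·(5) + (0.4)·(0) + (1.2)·(3) + 0.2 = -3.2
errors² = [3.61, 0.04, 0.16]
MSE = 3.8100/3 = 1.27

1.27


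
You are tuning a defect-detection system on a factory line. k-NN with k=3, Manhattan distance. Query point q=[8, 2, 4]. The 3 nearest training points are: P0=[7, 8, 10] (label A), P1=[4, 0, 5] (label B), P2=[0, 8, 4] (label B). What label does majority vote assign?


d(q,P0) = 13  (label A)
d(q,P1) = 7  (label B)
d(q,P2) = 14  (label B)
Votes: A=1, B=2
Majority → B

B


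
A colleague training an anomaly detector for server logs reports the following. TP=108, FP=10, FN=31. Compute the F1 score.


Precision = 108/118 = 0.9153
Recall = 108/139 = 0.777
F1 = 2·P·R/(P+R) = 2·TP/(2·TP+FP+FN) = 216/(216+10+31) = 216/257 = 0.8405

0.8405


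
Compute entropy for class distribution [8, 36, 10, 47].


Probabilities: [8/101, 36/101, 10/101, 47/101] ≈ [0.0792, 0.3564, 0.099, 0.4653]
H = -((8/101)·log₂(8/101) + (36/101)·log₂(36/101) + (10/101)·log₂(10/101) + (47/101)·log₂(47/101))
  = 1.6641 bits

1.6641 bits


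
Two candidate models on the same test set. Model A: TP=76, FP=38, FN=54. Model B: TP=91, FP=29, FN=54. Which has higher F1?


Model A: P=76/114=0.6667, R=76/130=0.5846, F1=2PR/(P+R)=2TP/(2TP+FP+FN)=152/244=0.623
Model B: P=91/120=0.7583, R=91/145=0.6276, F1=2PR/(P+R)=2TP/(2TP+FP+FN)=182/265=0.6868
0.623 < 0.6868 → Model B

Model B


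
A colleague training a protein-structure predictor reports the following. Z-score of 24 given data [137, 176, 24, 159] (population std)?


μ = 124, σ = 59.3675
z = (24 - 124)/59.3675 = -1.6844

-1.6844


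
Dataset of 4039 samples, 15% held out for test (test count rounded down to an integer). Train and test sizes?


Test = ⌊4039·15/100⌋ = 605
Train = 4039 - 605 = 3434

Train: 3434, Test: 605


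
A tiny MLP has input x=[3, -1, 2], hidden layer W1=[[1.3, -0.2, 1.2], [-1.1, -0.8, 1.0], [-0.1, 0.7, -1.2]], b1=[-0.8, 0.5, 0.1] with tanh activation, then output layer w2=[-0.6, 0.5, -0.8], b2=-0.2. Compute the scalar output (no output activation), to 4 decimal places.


z1[0] = (1.3)·(3) + (-0.2)·(-1) + (1.2)·(2) - 0.8 = 5.7
z1[1] = (-1.1)·(3) + (-0.8)·(-1) + (1.0)·(2) + 0.5 = 0.0
z1[2] = (-0.1)·(3) + (0.7)·(-1) + (-1.2)·(2) + 0.1 = -3.3
h = tanh(z1) = [1.0, 0.0, -0.9973]
output = (-0.6)·(1.0) + (0.5)·(0.0) + (-0.8)·(-0.9973) - 0.2 = -0.0022

-0.0022


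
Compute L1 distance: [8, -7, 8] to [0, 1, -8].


d = |8-0| + |-7-1| + |8+ 8|
  = 8 + 8 + 16
  = 32

32


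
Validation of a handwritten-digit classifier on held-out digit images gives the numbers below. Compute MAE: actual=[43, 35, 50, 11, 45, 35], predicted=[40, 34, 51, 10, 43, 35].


Absolute errors: |43-40|=3, |35-34|=1, |50-51|=1, |11-10|=1, |45-43|=2, |35-35|=0
Sum = 8
MAE = 8/6 = 4/3

4/3


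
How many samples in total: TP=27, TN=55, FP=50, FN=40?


Total = TP + TN + FP + FN
= 27 + 55 + 50 + 40
= 172
(Predicted positive: 77, predicted negative: 95)

172


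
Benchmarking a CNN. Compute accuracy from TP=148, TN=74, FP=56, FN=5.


Accuracy = (TP+TN)/(TP+TN+FP+FN)
= (148+74)/(283)
= 222/283 = 78.45%

78.45%


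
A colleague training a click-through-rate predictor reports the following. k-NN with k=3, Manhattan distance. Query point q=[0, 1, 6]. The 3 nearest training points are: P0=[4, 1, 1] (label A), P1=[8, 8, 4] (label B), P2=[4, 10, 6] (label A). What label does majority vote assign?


d(q,P0) = 9  (label A)
d(q,P1) = 17  (label B)
d(q,P2) = 13  (label A)
Votes: A=2, B=1
Majority → A

A


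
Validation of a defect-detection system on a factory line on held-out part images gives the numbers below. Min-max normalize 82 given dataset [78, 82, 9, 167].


min=9, max=167
(82-9)/(167-9) = 73/158 = 0.462

0.462


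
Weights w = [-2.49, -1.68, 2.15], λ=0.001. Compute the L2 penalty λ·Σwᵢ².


‖w‖₂² = (-2.49)² + (-1.68)² + (2.15)²
     = 6.2001 + 2.8224 + 4.6225
     = 13.645
λ·‖w‖₂² = 0.001·13.645 = 0.013645

0.013645


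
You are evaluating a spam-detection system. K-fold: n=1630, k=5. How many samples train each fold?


Fold size = 1630/5 = 326
Training per fold = 1630 - 326 = 1304

1304


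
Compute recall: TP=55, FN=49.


Recall = TP/(TP+FN)
= 55/(55+49)
= 55/104 = 52.88%

52.88%


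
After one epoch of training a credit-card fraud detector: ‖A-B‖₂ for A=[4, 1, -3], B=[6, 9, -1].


d = √((4-6)² + (1-9)² + (-3+ 1)²)
  = √(4 + 64 + 4)
  = √72 = 8.4853

8.4853


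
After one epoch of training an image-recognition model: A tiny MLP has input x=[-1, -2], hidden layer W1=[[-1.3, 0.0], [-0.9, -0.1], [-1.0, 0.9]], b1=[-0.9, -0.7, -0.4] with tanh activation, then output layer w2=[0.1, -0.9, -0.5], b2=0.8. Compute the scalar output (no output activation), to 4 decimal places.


z1[0] = (-1.3)·(-1) + (0.0)·(-2) - 0.9 = 0.4
z1[1] = (-0.9)·(-1) + (-0.1)·(-2) - 0.7 = 0.4
z1[2] = (-1.0)·(-1) + (0.9)·(-2) - 0.4 = -1.2
h = tanh(z1) = [0.3799, 0.3799, -0.8337]
output = (0.1)·(0.3799) + (-0.9)·(0.3799) + (-0.5)·(-0.8337) + 0.8 = 0.9129

0.9129


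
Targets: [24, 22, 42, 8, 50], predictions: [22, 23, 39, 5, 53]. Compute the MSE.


Squared errors: (24-22)²=4, (22-23)²=1, (42-39)²=9, (8-5)²=9, (50-53)²=9
Sum = 32
MSE = 32/5 = 32/5

32/5


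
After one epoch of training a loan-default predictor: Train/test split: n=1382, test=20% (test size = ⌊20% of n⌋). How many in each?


Test = ⌊1382·20/100⌋ = 276
Train = 1382 - 276 = 1106

Train: 1106, Test: 276


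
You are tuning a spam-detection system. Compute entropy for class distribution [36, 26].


Probabilities: [36/62, 26/62] ≈ [0.5806, 0.4194]
H = -((36/62)·log₂(36/62) + (26/62)·log₂(26/62))
  = 0.9812 bits

0.9812 bits


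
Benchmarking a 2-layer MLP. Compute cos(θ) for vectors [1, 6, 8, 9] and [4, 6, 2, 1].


A·B = 1·4 + 6·6 + 8·2 + 9·1 = 65
‖A‖ = √182 = 13.4907, ‖B‖ = √57 = 7.5498
cos = 65/(√182·√57) = 65/√10374 = 0.6382

0.6382


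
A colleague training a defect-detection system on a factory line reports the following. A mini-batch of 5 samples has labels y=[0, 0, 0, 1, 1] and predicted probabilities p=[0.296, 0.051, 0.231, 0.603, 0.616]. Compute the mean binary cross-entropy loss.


L[0] = -ln(1-0.296) = -ln(0.704) = 0.351
L[1] = -ln(1-0.051) = -ln(0.949) = 0.0523
L[2] = -ln(1-0.231) = -ln(0.769) = 0.2627
L[3] = -ln(0.603) = 0.5058
L[4] = -ln(0.616) = 0.4845
mean = (0.351 + 0.0523 + 0.2627 + 0.5058 + 0.4845)/5 = 0.3313

0.3313


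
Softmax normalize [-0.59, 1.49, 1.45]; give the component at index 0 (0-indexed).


Exponentials: e^-0.59=0.5543, e^1.49=4.4371, e^1.45=4.2631
Sum = 9.2545
Softmax = [0.0599, 0.4795, 0.4607]
p[0] = 0.5543/9.2545 = 0.0599

0.0599


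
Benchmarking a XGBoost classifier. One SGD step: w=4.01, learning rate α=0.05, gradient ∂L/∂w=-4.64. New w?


w_new = w - α·∇
= 4.01 - 0.05·-4.64
= 4.01 + 0.232
= 4.242

4.242


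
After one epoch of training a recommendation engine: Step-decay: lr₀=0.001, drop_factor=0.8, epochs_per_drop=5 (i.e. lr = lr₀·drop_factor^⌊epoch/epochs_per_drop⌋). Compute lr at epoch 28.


n_drops = ⌊28/5⌋ = 5
lr = 0.001·0.8^5 = 0.001·0.32768 = 0.00032768

0.00032768


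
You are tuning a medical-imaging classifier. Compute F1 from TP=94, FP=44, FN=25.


Precision = 94/138 = 0.6812
Recall = 94/119 = 0.7899
F1 = 2·P·R/(P+R) = 2·TP/(2·TP+FP+FN) = 188/(188+44+25) = 188/257 = 0.7315

0.7315


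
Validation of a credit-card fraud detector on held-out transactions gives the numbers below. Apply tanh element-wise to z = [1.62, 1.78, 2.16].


tanh(1.62) = 0.9246
tanh(1.78) = 0.9447
tanh(2.16) = 0.9737
result = [0.9246, 0.9447, 0.9737]

[0.9246, 0.9447, 0.9737]


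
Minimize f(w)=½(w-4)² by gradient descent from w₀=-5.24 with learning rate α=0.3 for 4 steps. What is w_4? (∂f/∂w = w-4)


step 1: grad = -5.24-4 = -9.24; w = -5.24 - 0.3·(-9.24) = -2.468
step 2: grad = -2.468-4 = -6.468; w = -2.468 - 0.3·(-6.468) = -0.5276
step 3: grad = -0.5276-4 = -4.5276; w = -0.5276 - 0.3·(-4.5276) = 0.83068
step 4: grad = 0.83068-4 = -3.16932; w = 0.83068 - 0.3·(-3.16932) = 1.781476

1.781476


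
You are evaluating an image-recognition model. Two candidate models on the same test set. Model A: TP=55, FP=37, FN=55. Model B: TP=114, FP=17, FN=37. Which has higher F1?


Model A: P=55/92=0.5978, R=55/110=0.5, F1=2PR/(P+R)=2TP/(2TP+FP+FN)=110/202=0.5446
Model B: P=114/131=0.8702, R=114/151=0.755, F1=2PR/(P+R)=2TP/(2TP+FP+FN)=228/282=0.8085
0.5446 < 0.8085 → Model B

Model B


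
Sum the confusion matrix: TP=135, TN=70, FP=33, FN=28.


Total = TP + TN + FP + FN
= 135 + 70 + 33 + 28
= 266
(Predicted positive: 168, predicted negative: 98)

266


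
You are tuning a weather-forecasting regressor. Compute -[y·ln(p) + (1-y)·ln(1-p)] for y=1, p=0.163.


BCE = -[y·ln(p) + (1-y)·ln(1-p)]
= -1·ln(0.163) - 0
= -ln(0.163) = 1.814

1.814


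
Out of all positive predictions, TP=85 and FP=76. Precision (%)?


Precision = TP/(TP+FP)
= 85/(85+76)
= 85/161 = 52.8%

52.8%


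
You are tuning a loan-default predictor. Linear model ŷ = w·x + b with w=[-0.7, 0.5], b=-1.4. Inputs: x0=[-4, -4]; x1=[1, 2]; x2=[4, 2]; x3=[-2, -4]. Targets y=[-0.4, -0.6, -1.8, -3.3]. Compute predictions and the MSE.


ŷ0 = (-0.7)·(-4) + (0.5)·(-4) - 1.4 = -0.6
ŷ1 = (-0.7)·(1) + (0.5)·(2) - 1.4 = -1.1
ŷ2 = (-0.7)·(4) + (0.5)·(2) - 1.4 = -3.2
ŷ3 = (-0.7)·(-2) + (0.5)·(-4) - 1.4 = -2.0
errors² = [0.04, 0.25, 1.96, 1.69]
MSE = 3.9400/4 = 0.985

0.985


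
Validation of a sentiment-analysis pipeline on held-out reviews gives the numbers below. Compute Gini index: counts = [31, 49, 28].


Probabilities: [31/108, 49/108, 28/108] ≈ [0.287, 0.4537, 0.2593]
Σpᵢ² = (961 + 2401 + 784)/108² = 4146/11664
Gini = 1 - Σpᵢ² = 1 - 4146/11664 = 0.6445

0.6445


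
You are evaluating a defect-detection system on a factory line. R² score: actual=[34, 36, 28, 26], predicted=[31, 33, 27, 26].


ȳ = 31
SS_res = Σ(y-ŷ)² = 19
SS_tot = Σ(y-ȳ)² = 68
R² = 1 - SS_res/SS_tot = 1 - 0.2794 = 0.7206

0.7206


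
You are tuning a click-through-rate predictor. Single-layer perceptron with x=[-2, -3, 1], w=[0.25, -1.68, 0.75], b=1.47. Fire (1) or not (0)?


z = (-2)·(0.25) + (-3)·(-1.68) + (1)·(0.75) + 1.47
  = 6.76
step(z) = 1 (z≥0)

1


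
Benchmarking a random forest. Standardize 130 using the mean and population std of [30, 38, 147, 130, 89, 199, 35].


μ = 95.4286, σ = 60.7732
z = (130 - 95.4286)/60.7732 = 0.5689

0.5689


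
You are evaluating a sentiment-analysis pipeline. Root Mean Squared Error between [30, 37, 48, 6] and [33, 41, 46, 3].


MSE = 38/4 = 9.5
RMSE = √(38/4) = 3.0822

3.0822


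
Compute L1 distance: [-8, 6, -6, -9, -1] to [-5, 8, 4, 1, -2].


d = |-8+ 5| + |6-8| + |-6-4| + |-9-1| + |-1+ 2|
  = 3 + 2 + 10 + 10 + 1
  = 26

26


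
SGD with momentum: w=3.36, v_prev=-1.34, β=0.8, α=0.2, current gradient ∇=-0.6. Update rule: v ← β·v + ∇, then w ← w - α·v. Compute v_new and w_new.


v_new = 0.8·-1.34 - 0.6 = -1.072 - 0.6 = -1.672
w_new = 3.36 - 0.2·-1.672 = 3.36 + 0.3344 = 3.6944

v_new=-1.672, w_new=3.6944


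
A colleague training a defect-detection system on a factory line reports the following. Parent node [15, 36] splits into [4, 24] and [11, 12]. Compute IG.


Parent = [15, 36], H_parent = 0.874
H_left = 0.5917 (n=28), H_right = 0.9986 (n=23)
H_children = (28/51)·0.5917 + (23/51)·0.9986 = 0.7752
IG = 0.874 - 0.7752 = 0.0988

0.0988


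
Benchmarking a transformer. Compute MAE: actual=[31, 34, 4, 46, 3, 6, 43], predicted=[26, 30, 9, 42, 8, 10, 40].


Absolute errors: |31-26|=5, |34-30|=4, |4-9|=5, |46-42|=4, |3-8|=5, |6-10|=4, |43-40|=3
Sum = 30
MAE = 30/7 = 30/7

30/7


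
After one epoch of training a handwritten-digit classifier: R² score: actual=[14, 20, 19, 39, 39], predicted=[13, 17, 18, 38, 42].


ȳ = 26.2
SS_res = Σ(y-ŷ)² = 21
SS_tot = Σ(y-ȳ)² = 566.8
R² = 1 - SS_res/SS_tot = 1 - 0.0371 = 0.9629

0.9629


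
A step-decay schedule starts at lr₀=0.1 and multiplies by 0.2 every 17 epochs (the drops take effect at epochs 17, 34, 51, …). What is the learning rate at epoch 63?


n_drops = ⌊63/17⌋ = 3
lr = 0.1·0.2^3 = 0.1·0.008 = 0.0008

0.0008


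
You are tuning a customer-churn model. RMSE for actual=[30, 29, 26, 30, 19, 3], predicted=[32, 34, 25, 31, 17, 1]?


MSE = 39/6 = 6.5
RMSE = √(39/6) = 2.5495

2.5495


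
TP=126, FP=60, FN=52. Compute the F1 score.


Precision = 126/186 = 0.6774
Recall = 126/178 = 0.7079
F1 = 2·P·R/(P+R) = 2·TP/(2·TP+FP+FN) = 252/(252+60+52) = 252/364 = 0.6923

0.6923


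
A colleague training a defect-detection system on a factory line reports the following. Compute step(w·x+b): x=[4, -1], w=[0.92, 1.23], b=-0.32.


z = (4)·(0.92) + (-1)·(1.23) - 0.32
  = 2.13
step(z) = 1 (z≥0)

1


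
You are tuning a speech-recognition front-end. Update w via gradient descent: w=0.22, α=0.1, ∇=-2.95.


w_new = w - α·∇
= 0.22 - 0.1·-2.95
= 0.22 + 0.295
= 0.515

0.515


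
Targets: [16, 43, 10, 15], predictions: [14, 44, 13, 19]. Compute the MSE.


Squared errors: (16-14)²=4, (43-44)²=1, (10-13)²=9, (15-19)²=16
Sum = 30
MSE = 30/4 = 15/2

15/2


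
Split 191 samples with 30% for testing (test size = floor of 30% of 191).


Test = ⌊191·30/100⌋ = 57
Train = 191 - 57 = 134

Train: 134, Test: 57


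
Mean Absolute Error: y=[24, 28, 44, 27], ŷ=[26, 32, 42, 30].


Absolute errors: |24-26|=2, |28-32|=4, |44-42|=2, |27-30|=3
Sum = 11
MAE = 11/4 = 11/4

11/4


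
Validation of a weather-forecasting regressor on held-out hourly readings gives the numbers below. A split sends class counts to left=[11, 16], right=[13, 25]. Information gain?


Parent = [24, 41], H_parent = 0.9501
H_left = 0.9751 (n=27), H_right = 0.9268 (n=38)
H_children = (27/65)·0.9751 + (38/65)·0.9268 = 0.9469
IG = 0.9501 - 0.9469 = 0.0032

0.0032


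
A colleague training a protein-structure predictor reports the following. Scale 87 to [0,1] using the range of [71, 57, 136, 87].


min=57, max=136
(87-57)/(136-57) = 30/79 = 0.3797

0.3797


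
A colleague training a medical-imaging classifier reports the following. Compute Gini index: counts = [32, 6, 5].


Probabilities: [32/43, 6/43, 5/43] ≈ [0.7442, 0.1395, 0.1163]
Σpᵢ² = (1024 + 36 + 25)/43² = 1085/1849
Gini = 1 - Σpᵢ² = 1 - 1085/1849 = 0.4132

0.4132


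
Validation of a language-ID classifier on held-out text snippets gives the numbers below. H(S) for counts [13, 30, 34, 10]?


Probabilities: [13/87, 30/87, 34/87, 10/87] ≈ [0.1494, 0.3448, 0.3908, 0.1149]
H = -((13/87)·log₂(13/87) + (30/87)·log₂(30/87) + (34/87)·log₂(34/87) + (10/87)·log₂(10/87))
  = 1.8279 bits

1.8279 bits


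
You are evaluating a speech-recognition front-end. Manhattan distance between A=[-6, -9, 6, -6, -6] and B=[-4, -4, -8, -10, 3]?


d = |-6+ 4| + |-9+ 4| + |6+ 8| + |-6+ 10| + |-6-3|
  = 2 + 5 + 14 + 4 + 9
  = 34

34


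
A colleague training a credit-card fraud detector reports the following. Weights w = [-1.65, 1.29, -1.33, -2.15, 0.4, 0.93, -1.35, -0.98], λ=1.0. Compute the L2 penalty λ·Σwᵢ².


‖w‖₂² = (-1.65)² + (1.29)² + (-1.33)² + (-2.15)² + (0.4)² + (0.93)² + (-1.35)² + (-0.98)²
     = 2.7225 + 1.6641 + 1.7689 + 4.6225 + 0.16 + 0.8649 + 1.8225 + 0.9604
     = 14.5858
λ·‖w‖₂² = 1.0·14.5858 = 14.5858

14.5858


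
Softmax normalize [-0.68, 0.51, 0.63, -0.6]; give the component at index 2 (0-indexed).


Exponentials: e^-0.68=0.5066, e^0.51=1.6653, e^0.63=1.8776, e^-0.6=0.5488
Sum = 4.5983
Softmax = [0.1102, 0.3622, 0.4083, 0.1194]
p[2] = 1.8776/4.5983 = 0.4083

0.4083


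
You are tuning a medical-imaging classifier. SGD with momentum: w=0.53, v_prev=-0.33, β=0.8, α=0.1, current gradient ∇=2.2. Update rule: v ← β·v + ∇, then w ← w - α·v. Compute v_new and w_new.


v_new = 0.8·-0.33 + 2.2 = -0.264 + 2.2 = 1.936
w_new = 0.53 - 0.1·1.936 = 0.53 - 0.1936 = 0.3364

v_new=1.936, w_new=0.3364


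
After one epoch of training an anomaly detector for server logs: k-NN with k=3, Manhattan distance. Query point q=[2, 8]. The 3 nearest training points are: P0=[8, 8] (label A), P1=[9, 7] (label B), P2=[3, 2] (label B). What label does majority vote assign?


d(q,P0) = 6  (label A)
d(q,P1) = 8  (label B)
d(q,P2) = 7  (label B)
Votes: A=1, B=2
Majority → B

B


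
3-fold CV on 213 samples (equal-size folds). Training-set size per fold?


Fold size = 213/3 = 71
Training per fold = 213 - 71 = 142

142


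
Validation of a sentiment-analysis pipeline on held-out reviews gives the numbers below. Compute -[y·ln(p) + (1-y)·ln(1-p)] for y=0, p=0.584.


BCE = -[y·ln(p) + (1-y)·ln(1-p)]
= -0 - 1·ln(1-0.584)
= -ln(0.416) = 0.8771

0.8771


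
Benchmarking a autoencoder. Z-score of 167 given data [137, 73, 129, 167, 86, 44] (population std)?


μ = 106, σ = 41.9206
z = (167 - 106)/41.9206 = 1.4551

1.4551


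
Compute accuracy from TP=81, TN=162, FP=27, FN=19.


Accuracy = (TP+TN)/(TP+TN+FP+FN)
= (81+162)/(289)
= 243/289 = 84.08%

84.08%


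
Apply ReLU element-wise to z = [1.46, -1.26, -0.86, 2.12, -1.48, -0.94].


ReLU(1.46) = max(0, 1.46) = 1.46
ReLU(-1.26) = max(0, -1.26) = 0.0
ReLU(-0.86) = max(0, -0.86) = 0.0
ReLU(2.12) = max(0, 2.12) = 2.12
ReLU(-1.48) = max(0, -1.48) = 0.0
ReLU(-0.94) = max(0, -0.94) = 0.0
result = [1.46, 0.0, 0.0, 2.12, 0.0, 0.0]

[1.46, 0.0, 0.0, 2.12, 0.0, 0.0]


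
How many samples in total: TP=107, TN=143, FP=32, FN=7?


Total = TP + TN + FP + FN
= 107 + 143 + 32 + 7
= 289
(Predicted positive: 139, predicted negative: 150)

289


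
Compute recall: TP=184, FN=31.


Recall = TP/(TP+FN)
= 184/(184+31)
= 184/215 = 85.58%

85.58%


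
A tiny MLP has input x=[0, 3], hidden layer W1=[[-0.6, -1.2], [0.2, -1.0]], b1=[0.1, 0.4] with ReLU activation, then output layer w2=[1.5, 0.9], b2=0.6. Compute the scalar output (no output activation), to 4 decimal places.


z1[0] = (-0.6)·(0) + (-1.2)·(3) + 0.1 = -3.5
z1[1] = (0.2)·(0) + (-1.0)·(3) + 0.4 = -2.6
h = ReLU(z1) = [0.0, 0.0]
output = (1.5)·(0.0) + (0.9)·(0.0) + 0.6 = 0.6

0.6


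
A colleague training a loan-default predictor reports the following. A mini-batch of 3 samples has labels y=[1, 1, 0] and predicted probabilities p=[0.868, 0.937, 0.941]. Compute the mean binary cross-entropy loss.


L[0] = -ln(0.868) = 0.1416
L[1] = -ln(0.937) = 0.0651
L[2] = -ln(1-0.941) = -ln(0.059) = 2.8302
mean = (0.1416 + 0.0651 + 2.8302)/3 = 1.0123

1.0123


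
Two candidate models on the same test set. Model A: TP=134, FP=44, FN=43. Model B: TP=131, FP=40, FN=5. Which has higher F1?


Model A: P=134/178=0.7528, R=134/177=0.7571, F1=2PR/(P+R)=2TP/(2TP+FP+FN)=268/355=0.7549
Model B: P=131/171=0.7661, R=131/136=0.9632, F1=2PR/(P+R)=2TP/(2TP+FP+FN)=262/307=0.8534
0.7549 < 0.8534 → Model B

Model B


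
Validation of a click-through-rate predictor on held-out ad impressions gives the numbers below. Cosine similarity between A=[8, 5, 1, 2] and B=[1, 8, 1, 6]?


A·B = 8·1 + 5·8 + 1·1 + 2·6 = 61
‖A‖ = √94 = 9.6954, ‖B‖ = √102 = 10.0995
cos = 61/(√94·√102) = 61/√9588 = 0.623

0.623


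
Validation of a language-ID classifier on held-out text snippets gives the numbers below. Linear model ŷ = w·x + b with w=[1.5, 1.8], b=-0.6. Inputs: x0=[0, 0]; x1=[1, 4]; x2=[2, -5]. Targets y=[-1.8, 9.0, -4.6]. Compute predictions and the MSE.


ŷ0 = (1.5)·(0) + (1.8)·(0) - 0.6 = -0.6
ŷ1 = (1.5)·(1) + (1.8)·(4) - 0.6 = 8.1
ŷ2 = (1.5)·(2) + (1.8)·(-5) - 0.6 = -6.6
errors² = [1.44, 0.81, 4.0]
MSE = 6.2500/3 = 2.0833

2.0833


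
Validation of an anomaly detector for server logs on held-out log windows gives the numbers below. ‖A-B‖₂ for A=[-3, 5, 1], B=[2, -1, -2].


d = √((-3-2)² + (5+ 1)² + (1+ 2)²)
  = √(25 + 36 + 9)
  = √70 = 8.3666

8.3666


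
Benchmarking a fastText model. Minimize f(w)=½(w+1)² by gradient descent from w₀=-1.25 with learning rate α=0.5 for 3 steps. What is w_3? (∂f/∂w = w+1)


step 1: grad = -1.25+1 = -0.25; w = -1.25 - 0.5·(-0.25) = -1.125
step 2: grad = -1.125+1 = -0.125; w = -1.125 - 0.5·(-0.125) = -1.0625
step 3: grad = -1.0625+1 = -0.0625; w = -1.0625 - 0.5·(-0.0625) = -1.03125

-1.03125


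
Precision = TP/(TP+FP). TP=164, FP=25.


Precision = TP/(TP+FP)
= 164/(164+25)
= 164/189 = 86.77%

86.77%


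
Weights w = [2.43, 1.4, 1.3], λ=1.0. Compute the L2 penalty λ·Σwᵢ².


‖w‖₂² = (2.43)² + (1.4)² + (1.3)²
     = 5.9049 + 1.96 + 1.69
     = 9.5549
λ·‖w‖₂² = 1.0·9.5549 = 9.5549

9.5549


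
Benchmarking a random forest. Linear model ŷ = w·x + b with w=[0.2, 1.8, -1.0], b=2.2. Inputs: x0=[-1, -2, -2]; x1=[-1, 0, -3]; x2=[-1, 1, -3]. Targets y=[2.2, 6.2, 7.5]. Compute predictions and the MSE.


ŷ0 = (0.2)·(-1) + (1.8)·(-2) + (-1.0)·(-2) + 2.2 = 0.4
ŷ1 = (0.2)·(-1) + (1.8)·(0) + (-1.0)·(-3) + 2.2 = 5.0
ŷ2 = (0.2)·(-1) + (1.8)·(1) + (-1.0)·(-3) + 2.2 = 6.8
errors² = [3.24, 1.44, 0.49]
MSE = 5.1700/3 = 1.7233

1.7233


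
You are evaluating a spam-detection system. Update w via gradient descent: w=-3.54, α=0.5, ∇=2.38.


w_new = w - α·∇
= -3.54 - 0.5·2.38
= -3.54 - 1.19
= -4.73

-4.73


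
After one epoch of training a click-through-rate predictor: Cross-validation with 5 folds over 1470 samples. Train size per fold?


Fold size = 1470/5 = 294
Training per fold = 1470 - 294 = 1176

1176


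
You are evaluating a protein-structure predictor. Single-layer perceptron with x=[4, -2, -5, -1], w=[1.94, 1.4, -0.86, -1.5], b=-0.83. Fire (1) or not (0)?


z = (4)·(1.94) + (-2)·(1.4) + (-5)·(-0.86) + (-1)·(-1.5) - 0.83
  = 9.93
step(z) = 1 (z≥0)

1


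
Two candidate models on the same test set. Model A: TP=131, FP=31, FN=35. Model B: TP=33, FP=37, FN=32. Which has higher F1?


Model A: P=131/162=0.8086, R=131/166=0.7892, F1=2PR/(P+R)=2TP/(2TP+FP+FN)=262/328=0.7988
Model B: P=33/70=0.4714, R=33/65=0.5077, F1=2PR/(P+R)=2TP/(2TP+FP+FN)=66/135=0.4889
0.7988 > 0.4889 → Model A

Model A


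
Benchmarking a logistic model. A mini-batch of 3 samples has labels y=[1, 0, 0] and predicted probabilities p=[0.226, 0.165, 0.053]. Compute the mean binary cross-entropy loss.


L[0] = -ln(0.226) = 1.4872
L[1] = -ln(1-0.165) = -ln(0.835) = 0.1803
L[2] = -ln(1-0.053) = -ln(0.947) = 0.0545
mean = (1.4872 + 0.1803 + 0.0545)/3 = 0.574

0.574


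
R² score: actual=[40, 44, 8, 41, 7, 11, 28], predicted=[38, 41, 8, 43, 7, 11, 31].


ȳ = 25.5714
SS_res = Σ(y-ŷ)² = 26
SS_tot = Σ(y-ȳ)² = 1657.71
R² = 1 - SS_res/SS_tot = 1 - 0.0157 = 0.9843

0.9843


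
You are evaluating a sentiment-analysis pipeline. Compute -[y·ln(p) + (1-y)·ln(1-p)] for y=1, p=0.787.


BCE = -[y·ln(p) + (1-y)·ln(1-p)]
= -1·ln(0.787) - 0
= -ln(0.787) = 0.2395

0.2395


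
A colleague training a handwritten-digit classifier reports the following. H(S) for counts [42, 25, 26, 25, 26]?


Probabilities: [42/144, 25/144, 26/144, 25/144, 26/144] ≈ [0.2917, 0.1736, 0.1806, 0.1736, 0.1806]
H = -((42/144)·log₂(42/144) + (25/144)·log₂(25/144) + (26/144)·log₂(26/144) + (25/144)·log₂(25/144) + (26/144)·log₂(26/144))
  = 2.2873 bits

2.2873 bits


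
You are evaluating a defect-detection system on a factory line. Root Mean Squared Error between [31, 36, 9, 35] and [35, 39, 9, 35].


MSE = 25/4 = 6.25
RMSE = √(25/4) = 2.5

2.5


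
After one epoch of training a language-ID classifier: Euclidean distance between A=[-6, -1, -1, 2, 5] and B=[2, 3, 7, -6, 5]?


d = √((-6-2)² + (-1-3)² + (-1-7)² + (2+ 6)² + (5-5)²)
  = √(64 + 16 + 64 + 64 + 0)
  = √208 = 14.4222

14.4222


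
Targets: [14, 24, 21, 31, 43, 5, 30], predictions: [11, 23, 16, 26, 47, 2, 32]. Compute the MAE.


Absolute errors: |14-11|=3, |24-23|=1, |21-16|=5, |31-26|=5, |43-47|=4, |5-2|=3, |30-32|=2
Sum = 23
MAE = 23/7 = 23/7

23/7


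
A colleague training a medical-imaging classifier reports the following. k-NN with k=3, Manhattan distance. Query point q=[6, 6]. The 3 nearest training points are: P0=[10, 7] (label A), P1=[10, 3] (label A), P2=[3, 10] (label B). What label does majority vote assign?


d(q,P0) = 5  (label A)
d(q,P1) = 7  (label A)
d(q,P2) = 7  (label B)
Votes: A=2, B=1
Majority → A

A


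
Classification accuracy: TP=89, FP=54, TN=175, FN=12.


Accuracy = (TP+TN)/(TP+TN+FP+FN)
= (89+175)/(330)
= 264/330 = 80.0%

80.0%


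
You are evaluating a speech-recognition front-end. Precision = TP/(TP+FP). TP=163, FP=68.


Precision = TP/(TP+FP)
= 163/(163+68)
= 163/231 = 70.56%

70.56%


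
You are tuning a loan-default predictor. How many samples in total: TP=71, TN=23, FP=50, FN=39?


Total = TP + TN + FP + FN
= 71 + 23 + 50 + 39
= 183
(Predicted positive: 121, predicted negative: 62)

183


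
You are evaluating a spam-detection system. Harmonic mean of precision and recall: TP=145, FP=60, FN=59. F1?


Precision = 145/205 = 0.7073
Recall = 145/204 = 0.7108
F1 = 2·P·R/(P+R) = 2·TP/(2·TP+FP+FN) = 290/(290+60+59) = 290/409 = 0.709

0.709


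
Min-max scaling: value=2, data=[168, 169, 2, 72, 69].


min=2, max=169
(2-2)/(169-2) = 0/167 = 0.0

0.0


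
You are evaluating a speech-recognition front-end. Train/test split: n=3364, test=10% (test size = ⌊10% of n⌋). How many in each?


Test = ⌊3364·10/100⌋ = 336
Train = 3364 - 336 = 3028

Train: 3028, Test: 336


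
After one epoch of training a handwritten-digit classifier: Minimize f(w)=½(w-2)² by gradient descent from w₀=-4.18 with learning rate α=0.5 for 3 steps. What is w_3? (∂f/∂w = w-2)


step 1: grad = -4.18-2 = -6.18; w = -4.18 - 0.5·(-6.18) = -1.09
step 2: grad = -1.09-2 = -3.09; w = -1.09 - 0.5·(-3.09) = 0.455
step 3: grad = 0.455-2 = -1.545; w = 0.455 - 0.5·(-1.545) = 1.2275

1.2275


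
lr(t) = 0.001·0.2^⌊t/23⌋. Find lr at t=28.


n_drops = ⌊28/23⌋ = 1
lr = 0.001·0.2^1 = 0.001·0.2 = 0.0002

0.0002


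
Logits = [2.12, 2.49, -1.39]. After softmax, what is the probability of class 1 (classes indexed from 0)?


Exponentials: e^2.12=8.3311, e^2.49=12.0613, e^-1.39=0.2491
Sum = 20.6415
Softmax = [0.4036, 0.5843, 0.0121]
p[1] = 12.0613/20.6415 = 0.5843

0.5843


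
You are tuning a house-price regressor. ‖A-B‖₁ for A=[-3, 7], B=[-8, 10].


d = |-3+ 8| + |7-10|
  = 5 + 3
  = 8

8


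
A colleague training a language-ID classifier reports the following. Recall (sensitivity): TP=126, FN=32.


Recall = TP/(TP+FN)
= 126/(126+32)
= 126/158 = 79.75%

79.75%


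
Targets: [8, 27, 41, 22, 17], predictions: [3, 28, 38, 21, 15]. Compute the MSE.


Squared errors: (8-3)²=25, (27-28)²=1, (41-38)²=9, (22-21)²=1, (17-15)²=4
Sum = 40
MSE = 40/5 = 8

8


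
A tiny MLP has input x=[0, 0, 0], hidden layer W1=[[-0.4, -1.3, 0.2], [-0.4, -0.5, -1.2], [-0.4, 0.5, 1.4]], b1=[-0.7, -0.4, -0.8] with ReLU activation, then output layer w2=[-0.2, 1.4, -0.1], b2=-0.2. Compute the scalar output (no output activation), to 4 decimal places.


z1[0] = (-0.4)·(0) + (-1.3)·(0) + (0.2)·(0) - 0.7 = -0.7
z1[1] = (-0.4)·(0) + (-0.5)·(0) + (-1.2)·(0) - 0.4 = -0.4
z1[2] = (-0.4)·(0) + (0.5)·(0) + (1.4)·(0) - 0.8 = -0.8
h = ReLU(z1) = [0.0, 0.0, 0.0]
output = (-0.2)·(0.0) + (1.4)·(0.0) + (-0.1)·(0.0) - 0.2 = -0.2

-0.2


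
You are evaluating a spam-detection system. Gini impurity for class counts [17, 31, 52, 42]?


Probabilities: [17/142, 31/142, 52/142, 42/142] ≈ [0.1197, 0.2183, 0.3662, 0.2958]
Σpᵢ² = (289 + 961 + 2704 + 1764)/142² = 5718/20164
Gini = 1 - Σpᵢ² = 1 - 5718/20164 = 0.7164

0.7164


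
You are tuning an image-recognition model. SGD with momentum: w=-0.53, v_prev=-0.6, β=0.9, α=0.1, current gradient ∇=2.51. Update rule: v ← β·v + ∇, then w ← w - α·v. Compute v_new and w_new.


v_new = 0.9·-0.6 + 2.51 = -0.54 + 2.51 = 1.97
w_new = -0.53 - 0.1·1.97 = -0.53 - 0.197 = -0.727

v_new=1.97, w_new=-0.727


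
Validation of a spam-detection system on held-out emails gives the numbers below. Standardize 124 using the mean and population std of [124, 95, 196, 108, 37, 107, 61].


μ = 104, σ = 46.7638
z = (124 - 104)/46.7638 = 0.4277

0.4277


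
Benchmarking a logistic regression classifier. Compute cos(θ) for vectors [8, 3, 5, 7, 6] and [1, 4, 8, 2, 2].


A·B = 8·1 + 3·4 + 5·8 + 7·2 + 6·2 = 86
‖A‖ = √183 = 13.5277, ‖B‖ = √89 = 9.434
cos = 86/(√183·√89) = 86/√16287 = 0.6739

0.6739


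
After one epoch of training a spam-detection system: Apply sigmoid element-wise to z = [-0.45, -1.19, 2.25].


σ(-0.45) = 1/(1+e^0.45) = 0.3894
σ(-1.19) = 1/(1+e^1.19) = 0.2333
σ(2.25) = 1/(1+e^-2.25) = 0.9047
result = [0.3894, 0.2333, 0.9047]

[0.3894, 0.2333, 0.9047]


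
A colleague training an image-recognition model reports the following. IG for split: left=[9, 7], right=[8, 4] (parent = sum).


Parent = [17, 11], H_parent = 0.9666
H_left = 0.9887 (n=16), H_right = 0.9183 (n=12)
H_children = (16/28)·0.9887 + (12/28)·0.9183 = 0.9585
IG = 0.9666 - 0.9585 = 0.0081

0.0081


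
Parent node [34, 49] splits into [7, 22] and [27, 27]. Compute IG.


Parent = [34, 49], H_parent = 0.9763
H_left = 0.7973 (n=29), H_right = 1 (n=54)
H_children = (29/83)·0.7973 + (54/83)·1 = 0.9292
IG = 0.9763 - 0.9292 = 0.0471

0.0471


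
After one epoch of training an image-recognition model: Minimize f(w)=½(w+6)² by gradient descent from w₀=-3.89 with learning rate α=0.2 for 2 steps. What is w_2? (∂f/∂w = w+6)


step 1: grad = -3.89+6 = 2.11; w = -3.89 - 0.2·(2.11) = -4.312
step 2: grad = -4.312+6 = 1.688; w = -4.312 - 0.2·(1.688) = -4.6496

-4.6496


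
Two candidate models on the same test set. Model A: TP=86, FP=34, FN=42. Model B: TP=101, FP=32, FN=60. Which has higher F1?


Model A: P=86/120=0.7167, R=86/128=0.6719, F1=2PR/(P+R)=2TP/(2TP+FP+FN)=172/248=0.6935
Model B: P=101/133=0.7594, R=101/161=0.6273, F1=2PR/(P+R)=2TP/(2TP+FP+FN)=202/294=0.6871
0.6935 > 0.6871 → Model A

Model A


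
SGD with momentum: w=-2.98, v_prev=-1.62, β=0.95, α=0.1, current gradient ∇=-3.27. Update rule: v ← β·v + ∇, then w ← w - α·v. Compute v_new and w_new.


v_new = 0.95·-1.62 - 3.27 = -1.539 - 3.27 = -4.809
w_new = -2.98 - 0.1·-4.809 = -2.98 + 0.4809 = -2.4991

v_new=-4.809, w_new=-2.4991
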